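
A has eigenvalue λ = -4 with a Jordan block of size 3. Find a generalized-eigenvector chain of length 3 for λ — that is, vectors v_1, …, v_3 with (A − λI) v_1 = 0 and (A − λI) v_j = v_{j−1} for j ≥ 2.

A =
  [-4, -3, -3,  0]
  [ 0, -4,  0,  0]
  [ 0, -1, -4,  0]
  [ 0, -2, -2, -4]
A Jordan chain for λ = -4 of length 3:
v_1 = (3, 0, 0, 2)ᵀ
v_2 = (-3, 0, -1, -2)ᵀ
v_3 = (0, 1, 0, 0)ᵀ

Let N = A − (-4)·I. We want v_3 with N^3 v_3 = 0 but N^2 v_3 ≠ 0; then v_{j-1} := N · v_j for j = 3, …, 2.

Pick v_3 = (0, 1, 0, 0)ᵀ.
Then v_2 = N · v_3 = (-3, 0, -1, -2)ᵀ.
Then v_1 = N · v_2 = (3, 0, 0, 2)ᵀ.

Sanity check: (A − (-4)·I) v_1 = (0, 0, 0, 0)ᵀ = 0. ✓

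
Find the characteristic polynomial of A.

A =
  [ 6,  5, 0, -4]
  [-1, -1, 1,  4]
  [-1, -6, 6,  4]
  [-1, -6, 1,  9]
x^4 - 20*x^3 + 150*x^2 - 500*x + 625

Expanding det(x·I − A) (e.g. by cofactor expansion or by noting that A is similar to its Jordan form J, which has the same characteristic polynomial as A) gives
  χ_A(x) = x^4 - 20*x^3 + 150*x^2 - 500*x + 625
which factors as (x - 5)^4. The eigenvalues (with algebraic multiplicities) are λ = 5 with multiplicity 4.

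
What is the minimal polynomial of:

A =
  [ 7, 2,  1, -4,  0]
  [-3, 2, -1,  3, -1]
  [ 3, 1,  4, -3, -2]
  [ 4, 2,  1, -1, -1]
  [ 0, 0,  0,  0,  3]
x^3 - 9*x^2 + 27*x - 27

The characteristic polynomial is χ_A(x) = (x - 3)^5, so the eigenvalues are known. The minimal polynomial is
  m_A(x) = Π_λ (x − λ)^{k_λ}
where k_λ is the size of the *largest* Jordan block for λ (equivalently, the smallest k with (A − λI)^k v = 0 for every generalised eigenvector v of λ).

  λ = 3: largest Jordan block has size 3, contributing (x − 3)^3

So m_A(x) = (x - 3)^3 = x^3 - 9*x^2 + 27*x - 27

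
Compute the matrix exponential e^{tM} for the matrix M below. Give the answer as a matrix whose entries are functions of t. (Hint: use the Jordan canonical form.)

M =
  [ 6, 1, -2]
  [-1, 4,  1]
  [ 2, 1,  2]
e^{tM} =
  [-t^2*exp(4*t)/2 + 2*t*exp(4*t) + exp(4*t), t*exp(4*t), t^2*exp(4*t)/2 - 2*t*exp(4*t)]
  [-t*exp(4*t), exp(4*t), t*exp(4*t)]
  [-t^2*exp(4*t)/2 + 2*t*exp(4*t), t*exp(4*t), t^2*exp(4*t)/2 - 2*t*exp(4*t) + exp(4*t)]

Strategy: write M = P · J · P⁻¹ where J is a Jordan canonical form, so e^{tM} = P · e^{tJ} · P⁻¹, and e^{tJ} can be computed block-by-block.

M has Jordan form
J =
  [4, 1, 0]
  [0, 4, 1]
  [0, 0, 4]
(up to reordering of blocks).

Per-block formulas:
  For a 3×3 Jordan block J_3(4): exp(t · J_3(4)) = e^(4t)·(I + t·N + (t^2/2)·N^2), where N is the 3×3 nilpotent shift.

After assembling e^{tJ} and conjugating by P, we get:

e^{tM} =
  [-t^2*exp(4*t)/2 + 2*t*exp(4*t) + exp(4*t), t*exp(4*t), t^2*exp(4*t)/2 - 2*t*exp(4*t)]
  [-t*exp(4*t), exp(4*t), t*exp(4*t)]
  [-t^2*exp(4*t)/2 + 2*t*exp(4*t), t*exp(4*t), t^2*exp(4*t)/2 - 2*t*exp(4*t) + exp(4*t)]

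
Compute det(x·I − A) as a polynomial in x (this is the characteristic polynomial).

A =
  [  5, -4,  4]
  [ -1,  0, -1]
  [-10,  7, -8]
x^3 + 3*x^2 + 3*x + 1

Expanding det(x·I − A) (e.g. by cofactor expansion or by noting that A is similar to its Jordan form J, which has the same characteristic polynomial as A) gives
  χ_A(x) = x^3 + 3*x^2 + 3*x + 1
which factors as (x + 1)^3. The eigenvalues (with algebraic multiplicities) are λ = -1 with multiplicity 3.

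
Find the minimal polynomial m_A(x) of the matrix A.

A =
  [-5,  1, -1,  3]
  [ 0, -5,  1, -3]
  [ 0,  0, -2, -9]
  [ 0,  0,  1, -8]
x^3 + 15*x^2 + 75*x + 125

The characteristic polynomial is χ_A(x) = (x + 5)^4, so the eigenvalues are known. The minimal polynomial is
  m_A(x) = Π_λ (x − λ)^{k_λ}
where k_λ is the size of the *largest* Jordan block for λ (equivalently, the smallest k with (A − λI)^k v = 0 for every generalised eigenvector v of λ).

  λ = -5: largest Jordan block has size 3, contributing (x + 5)^3

So m_A(x) = (x + 5)^3 = x^3 + 15*x^2 + 75*x + 125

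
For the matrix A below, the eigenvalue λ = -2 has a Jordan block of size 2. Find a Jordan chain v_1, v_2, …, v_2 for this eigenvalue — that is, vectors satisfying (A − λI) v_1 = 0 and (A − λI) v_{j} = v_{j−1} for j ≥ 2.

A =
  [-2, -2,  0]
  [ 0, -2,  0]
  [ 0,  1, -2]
A Jordan chain for λ = -2 of length 2:
v_1 = (-2, 0, 1)ᵀ
v_2 = (0, 1, 0)ᵀ

Let N = A − (-2)·I. We want v_2 with N^2 v_2 = 0 but N^1 v_2 ≠ 0; then v_{j-1} := N · v_j for j = 2, …, 2.

Pick v_2 = (0, 1, 0)ᵀ.
Then v_1 = N · v_2 = (-2, 0, 1)ᵀ.

Sanity check: (A − (-2)·I) v_1 = (0, 0, 0)ᵀ = 0. ✓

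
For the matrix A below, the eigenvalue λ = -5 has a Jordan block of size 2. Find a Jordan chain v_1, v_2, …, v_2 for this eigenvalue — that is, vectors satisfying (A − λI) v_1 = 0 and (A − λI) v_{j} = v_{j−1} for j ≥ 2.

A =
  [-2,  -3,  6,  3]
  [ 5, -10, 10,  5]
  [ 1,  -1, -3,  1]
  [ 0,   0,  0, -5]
A Jordan chain for λ = -5 of length 2:
v_1 = (3, 5, 1, 0)ᵀ
v_2 = (1, 0, 0, 0)ᵀ

Let N = A − (-5)·I. We want v_2 with N^2 v_2 = 0 but N^1 v_2 ≠ 0; then v_{j-1} := N · v_j for j = 2, …, 2.

Pick v_2 = (1, 0, 0, 0)ᵀ.
Then v_1 = N · v_2 = (3, 5, 1, 0)ᵀ.

Sanity check: (A − (-5)·I) v_1 = (0, 0, 0, 0)ᵀ = 0. ✓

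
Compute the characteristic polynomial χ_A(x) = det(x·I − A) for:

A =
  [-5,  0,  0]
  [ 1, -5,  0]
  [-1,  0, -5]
x^3 + 15*x^2 + 75*x + 125

Expanding det(x·I − A) (e.g. by cofactor expansion or by noting that A is similar to its Jordan form J, which has the same characteristic polynomial as A) gives
  χ_A(x) = x^3 + 15*x^2 + 75*x + 125
which factors as (x + 5)^3. The eigenvalues (with algebraic multiplicities) are λ = -5 with multiplicity 3.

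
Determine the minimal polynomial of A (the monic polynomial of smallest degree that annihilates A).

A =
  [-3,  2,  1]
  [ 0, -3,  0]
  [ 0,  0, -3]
x^2 + 6*x + 9

The characteristic polynomial is χ_A(x) = (x + 3)^3, so the eigenvalues are known. The minimal polynomial is
  m_A(x) = Π_λ (x − λ)^{k_λ}
where k_λ is the size of the *largest* Jordan block for λ (equivalently, the smallest k with (A − λI)^k v = 0 for every generalised eigenvector v of λ).

  λ = -3: largest Jordan block has size 2, contributing (x + 3)^2

So m_A(x) = (x + 3)^2 = x^2 + 6*x + 9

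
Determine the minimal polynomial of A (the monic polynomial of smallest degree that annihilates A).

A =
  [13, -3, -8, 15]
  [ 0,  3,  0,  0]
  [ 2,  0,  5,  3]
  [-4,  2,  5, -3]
x^4 - 18*x^3 + 117*x^2 - 324*x + 324

The characteristic polynomial is χ_A(x) = (x - 6)^2*(x - 3)^2, so the eigenvalues are known. The minimal polynomial is
  m_A(x) = Π_λ (x − λ)^{k_λ}
where k_λ is the size of the *largest* Jordan block for λ (equivalently, the smallest k with (A − λI)^k v = 0 for every generalised eigenvector v of λ).

  λ = 3: largest Jordan block has size 2, contributing (x − 3)^2
  λ = 6: largest Jordan block has size 2, contributing (x − 6)^2

So m_A(x) = (x - 6)^2*(x - 3)^2 = x^4 - 18*x^3 + 117*x^2 - 324*x + 324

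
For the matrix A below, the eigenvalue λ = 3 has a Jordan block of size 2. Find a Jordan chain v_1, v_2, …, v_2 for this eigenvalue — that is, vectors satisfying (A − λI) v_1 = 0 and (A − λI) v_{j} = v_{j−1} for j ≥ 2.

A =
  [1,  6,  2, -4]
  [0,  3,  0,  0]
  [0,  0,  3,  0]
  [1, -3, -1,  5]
A Jordan chain for λ = 3 of length 2:
v_1 = (-2, 0, 0, 1)ᵀ
v_2 = (1, 0, 0, 0)ᵀ

Let N = A − (3)·I. We want v_2 with N^2 v_2 = 0 but N^1 v_2 ≠ 0; then v_{j-1} := N · v_j for j = 2, …, 2.

Pick v_2 = (1, 0, 0, 0)ᵀ.
Then v_1 = N · v_2 = (-2, 0, 0, 1)ᵀ.

Sanity check: (A − (3)·I) v_1 = (0, 0, 0, 0)ᵀ = 0. ✓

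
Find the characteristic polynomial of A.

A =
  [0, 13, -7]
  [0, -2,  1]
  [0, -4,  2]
x^3

Expanding det(x·I − A) (e.g. by cofactor expansion or by noting that A is similar to its Jordan form J, which has the same characteristic polynomial as A) gives
  χ_A(x) = x^3
which factors as x^3. The eigenvalues (with algebraic multiplicities) are λ = 0 with multiplicity 3.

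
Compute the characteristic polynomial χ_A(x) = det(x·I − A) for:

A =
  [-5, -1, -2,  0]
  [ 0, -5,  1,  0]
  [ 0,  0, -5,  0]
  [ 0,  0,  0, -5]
x^4 + 20*x^3 + 150*x^2 + 500*x + 625

Expanding det(x·I − A) (e.g. by cofactor expansion or by noting that A is similar to its Jordan form J, which has the same characteristic polynomial as A) gives
  χ_A(x) = x^4 + 20*x^3 + 150*x^2 + 500*x + 625
which factors as (x + 5)^4. The eigenvalues (with algebraic multiplicities) are λ = -5 with multiplicity 4.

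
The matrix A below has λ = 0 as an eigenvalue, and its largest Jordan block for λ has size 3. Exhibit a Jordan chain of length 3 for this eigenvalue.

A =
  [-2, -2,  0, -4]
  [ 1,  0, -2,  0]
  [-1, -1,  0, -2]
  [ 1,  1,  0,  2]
A Jordan chain for λ = 0 of length 3:
v_1 = (-2, 0, -1, 1)ᵀ
v_2 = (-2, 1, -1, 1)ᵀ
v_3 = (1, 0, 0, 0)ᵀ

Let N = A − (0)·I. We want v_3 with N^3 v_3 = 0 but N^2 v_3 ≠ 0; then v_{j-1} := N · v_j for j = 3, …, 2.

Pick v_3 = (1, 0, 0, 0)ᵀ.
Then v_2 = N · v_3 = (-2, 1, -1, 1)ᵀ.
Then v_1 = N · v_2 = (-2, 0, -1, 1)ᵀ.

Sanity check: (A − (0)·I) v_1 = (0, 0, 0, 0)ᵀ = 0. ✓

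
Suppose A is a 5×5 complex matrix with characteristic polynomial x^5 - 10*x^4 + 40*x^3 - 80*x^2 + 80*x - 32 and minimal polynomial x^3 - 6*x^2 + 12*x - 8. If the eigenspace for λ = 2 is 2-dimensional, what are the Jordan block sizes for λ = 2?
Block sizes for λ = 2: [3, 2]

Step 1 — from the characteristic polynomial, algebraic multiplicity of λ = 2 is 5. From dim ker(A − (2)·I) = 2, there are exactly 2 Jordan blocks for λ = 2.
Step 2 — from the minimal polynomial, the factor (x − 2)^3 tells us the largest block for λ = 2 has size 3.
Step 3 — with total size 5, 2 blocks, and largest block 3, the block sizes (in nonincreasing order) are [3, 2].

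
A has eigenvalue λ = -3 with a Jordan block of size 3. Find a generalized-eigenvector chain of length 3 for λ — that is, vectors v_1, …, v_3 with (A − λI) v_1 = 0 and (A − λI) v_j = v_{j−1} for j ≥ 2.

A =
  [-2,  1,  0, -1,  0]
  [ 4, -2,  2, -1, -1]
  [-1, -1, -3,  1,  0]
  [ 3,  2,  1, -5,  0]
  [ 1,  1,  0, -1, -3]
A Jordan chain for λ = -3 of length 3:
v_1 = (2, 2, -2, 4, 2)ᵀ
v_2 = (1, 4, -1, 3, 1)ᵀ
v_3 = (1, 0, 0, 0, 0)ᵀ

Let N = A − (-3)·I. We want v_3 with N^3 v_3 = 0 but N^2 v_3 ≠ 0; then v_{j-1} := N · v_j for j = 3, …, 2.

Pick v_3 = (1, 0, 0, 0, 0)ᵀ.
Then v_2 = N · v_3 = (1, 4, -1, 3, 1)ᵀ.
Then v_1 = N · v_2 = (2, 2, -2, 4, 2)ᵀ.

Sanity check: (A − (-3)·I) v_1 = (0, 0, 0, 0, 0)ᵀ = 0. ✓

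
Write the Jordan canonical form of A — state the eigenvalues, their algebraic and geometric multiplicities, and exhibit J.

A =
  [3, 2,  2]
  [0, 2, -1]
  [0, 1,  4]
J_2(3) ⊕ J_1(3)

The characteristic polynomial is
  det(x·I − A) = x^3 - 9*x^2 + 27*x - 27 = (x - 3)^3

Eigenvalues and multiplicities (the geometric multiplicity of λ is n − rank(A − λI), which equals the number of Jordan blocks for λ):
  λ = 3: algebraic multiplicity = 3, geometric multiplicity = 2

Determining the block sizes for each eigenvalue:
  λ = 3: 2 blocks summing to 3 forces exactly one block of size 2 and the rest size 1 → block sizes [2, 1]

Assembling the blocks gives a Jordan form
J =
  [3, 1, 0]
  [0, 3, 0]
  [0, 0, 3]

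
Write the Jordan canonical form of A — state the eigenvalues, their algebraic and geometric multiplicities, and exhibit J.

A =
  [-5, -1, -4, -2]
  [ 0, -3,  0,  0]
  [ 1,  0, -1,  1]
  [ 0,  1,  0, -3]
J_2(-3) ⊕ J_2(-3)

The characteristic polynomial is
  det(x·I − A) = x^4 + 12*x^3 + 54*x^2 + 108*x + 81 = (x + 3)^4

Eigenvalues and multiplicities (the geometric multiplicity of λ is n − rank(A − λI), which equals the number of Jordan blocks for λ):
  λ = -3: algebraic multiplicity = 4, geometric multiplicity = 2

Determining the block sizes for each eigenvalue:
  λ = -3: with am = 4 and gm = 2, the partition is not yet determined (e.g. several partitions of 4 into 2 parts exist). Let N = A − (-3)·I. Computing rank(N^1) = 2, rank(N^2) = 0; the number of blocks of size ≥ j is rank(N^{j−1}) − rank(N^j), giving [2, 2]. So we have 2 block(s) of size 2 → block sizes [2, 2]

Assembling the blocks gives a Jordan form
J =
  [-3,  1,  0,  0]
  [ 0, -3,  0,  0]
  [ 0,  0, -3,  1]
  [ 0,  0,  0, -3]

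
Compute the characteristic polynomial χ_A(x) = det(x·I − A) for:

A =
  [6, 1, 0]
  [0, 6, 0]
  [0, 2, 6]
x^3 - 18*x^2 + 108*x - 216

Expanding det(x·I − A) (e.g. by cofactor expansion or by noting that A is similar to its Jordan form J, which has the same characteristic polynomial as A) gives
  χ_A(x) = x^3 - 18*x^2 + 108*x - 216
which factors as (x - 6)^3. The eigenvalues (with algebraic multiplicities) are λ = 6 with multiplicity 3.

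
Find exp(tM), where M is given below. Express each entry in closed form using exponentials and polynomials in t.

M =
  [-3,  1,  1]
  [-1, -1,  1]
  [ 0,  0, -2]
e^{tM} =
  [-t*exp(-2*t) + exp(-2*t), t*exp(-2*t), t*exp(-2*t)]
  [-t*exp(-2*t), t*exp(-2*t) + exp(-2*t), t*exp(-2*t)]
  [0, 0, exp(-2*t)]

Strategy: write M = P · J · P⁻¹ where J is a Jordan canonical form, so e^{tM} = P · e^{tJ} · P⁻¹, and e^{tJ} can be computed block-by-block.

M has Jordan form
J =
  [-2,  1,  0]
  [ 0, -2,  0]
  [ 0,  0, -2]
(up to reordering of blocks).

Per-block formulas:
  For a 2×2 Jordan block J_2(-2): exp(t · J_2(-2)) = e^(-2t)·(I + t·N), where N is the 2×2 nilpotent shift.
  For a 1×1 block at λ = -2: exp(t · [-2]) = [e^(-2t)].

After assembling e^{tJ} and conjugating by P, we get:

e^{tM} =
  [-t*exp(-2*t) + exp(-2*t), t*exp(-2*t), t*exp(-2*t)]
  [-t*exp(-2*t), t*exp(-2*t) + exp(-2*t), t*exp(-2*t)]
  [0, 0, exp(-2*t)]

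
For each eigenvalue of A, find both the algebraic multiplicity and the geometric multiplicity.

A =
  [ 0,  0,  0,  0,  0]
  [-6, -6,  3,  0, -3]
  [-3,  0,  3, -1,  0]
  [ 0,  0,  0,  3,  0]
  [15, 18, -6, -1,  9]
λ = 0: alg = 2, geom = 2; λ = 3: alg = 3, geom = 2

Step 1 — factor the characteristic polynomial to read off the algebraic multiplicities:
  χ_A(x) = x^2*(x - 3)^3

Step 2 — compute geometric multiplicities via the rank-nullity identity g(λ) = n − rank(A − λI):
  rank(A − (0)·I) = 3, so dim ker(A − (0)·I) = n − 3 = 2
  rank(A − (3)·I) = 3, so dim ker(A − (3)·I) = n − 3 = 2

Summary:
  λ = 0: algebraic multiplicity = 2, geometric multiplicity = 2
  λ = 3: algebraic multiplicity = 3, geometric multiplicity = 2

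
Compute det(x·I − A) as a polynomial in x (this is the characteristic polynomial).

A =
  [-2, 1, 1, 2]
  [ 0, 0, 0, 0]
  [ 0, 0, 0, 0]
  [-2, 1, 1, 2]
x^4

Expanding det(x·I − A) (e.g. by cofactor expansion or by noting that A is similar to its Jordan form J, which has the same characteristic polynomial as A) gives
  χ_A(x) = x^4
which factors as x^4. The eigenvalues (with algebraic multiplicities) are λ = 0 with multiplicity 4.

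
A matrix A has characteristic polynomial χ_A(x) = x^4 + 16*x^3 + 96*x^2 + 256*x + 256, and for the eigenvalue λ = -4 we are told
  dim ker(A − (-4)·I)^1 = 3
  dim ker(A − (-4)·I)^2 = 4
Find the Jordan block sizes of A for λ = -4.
Block sizes for λ = -4: [2, 1, 1]

From the dimensions of kernels of powers, the number of Jordan blocks of size at least j is d_j − d_{j−1} where d_j = dim ker(N^j) (with d_0 = 0). Computing the differences gives [3, 1].
The number of blocks of size exactly k is (#blocks of size ≥ k) − (#blocks of size ≥ k + 1), so the partition is: 2 block(s) of size 1, 1 block(s) of size 2.
In nonincreasing order the block sizes are [2, 1, 1].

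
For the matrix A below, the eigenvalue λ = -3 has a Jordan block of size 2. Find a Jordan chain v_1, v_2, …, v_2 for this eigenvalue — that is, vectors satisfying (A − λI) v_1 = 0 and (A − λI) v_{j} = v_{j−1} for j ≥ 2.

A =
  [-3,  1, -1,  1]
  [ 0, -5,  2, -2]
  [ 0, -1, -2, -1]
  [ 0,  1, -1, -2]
A Jordan chain for λ = -3 of length 2:
v_1 = (1, -2, -1, 1)ᵀ
v_2 = (0, 1, 0, 0)ᵀ

Let N = A − (-3)·I. We want v_2 with N^2 v_2 = 0 but N^1 v_2 ≠ 0; then v_{j-1} := N · v_j for j = 2, …, 2.

Pick v_2 = (0, 1, 0, 0)ᵀ.
Then v_1 = N · v_2 = (1, -2, -1, 1)ᵀ.

Sanity check: (A − (-3)·I) v_1 = (0, 0, 0, 0)ᵀ = 0. ✓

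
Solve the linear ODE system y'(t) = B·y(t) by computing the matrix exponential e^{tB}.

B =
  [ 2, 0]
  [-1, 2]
e^{tB} =
  [exp(2*t), 0]
  [-t*exp(2*t), exp(2*t)]

Strategy: write B = P · J · P⁻¹ where J is a Jordan canonical form, so e^{tB} = P · e^{tJ} · P⁻¹, and e^{tJ} can be computed block-by-block.

B has Jordan form
J =
  [2, 1]
  [0, 2]
(up to reordering of blocks).

Per-block formulas:
  For a 2×2 Jordan block J_2(2): exp(t · J_2(2)) = e^(2t)·(I + t·N), where N is the 2×2 nilpotent shift.

After assembling e^{tJ} and conjugating by P, we get:

e^{tB} =
  [exp(2*t), 0]
  [-t*exp(2*t), exp(2*t)]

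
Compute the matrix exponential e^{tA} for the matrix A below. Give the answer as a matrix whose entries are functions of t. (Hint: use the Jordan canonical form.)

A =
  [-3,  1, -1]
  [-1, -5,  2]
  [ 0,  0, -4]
e^{tA} =
  [t*exp(-4*t) + exp(-4*t), t*exp(-4*t), t^2*exp(-4*t)/2 - t*exp(-4*t)]
  [-t*exp(-4*t), -t*exp(-4*t) + exp(-4*t), -t^2*exp(-4*t)/2 + 2*t*exp(-4*t)]
  [0, 0, exp(-4*t)]

Strategy: write A = P · J · P⁻¹ where J is a Jordan canonical form, so e^{tA} = P · e^{tJ} · P⁻¹, and e^{tJ} can be computed block-by-block.

A has Jordan form
J =
  [-4,  1,  0]
  [ 0, -4,  1]
  [ 0,  0, -4]
(up to reordering of blocks).

Per-block formulas:
  For a 3×3 Jordan block J_3(-4): exp(t · J_3(-4)) = e^(-4t)·(I + t·N + (t^2/2)·N^2), where N is the 3×3 nilpotent shift.

After assembling e^{tJ} and conjugating by P, we get:

e^{tA} =
  [t*exp(-4*t) + exp(-4*t), t*exp(-4*t), t^2*exp(-4*t)/2 - t*exp(-4*t)]
  [-t*exp(-4*t), -t*exp(-4*t) + exp(-4*t), -t^2*exp(-4*t)/2 + 2*t*exp(-4*t)]
  [0, 0, exp(-4*t)]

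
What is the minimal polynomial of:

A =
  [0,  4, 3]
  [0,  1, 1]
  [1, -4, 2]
x^3 - 3*x^2 + 3*x - 1

The characteristic polynomial is χ_A(x) = (x - 1)^3, so the eigenvalues are known. The minimal polynomial is
  m_A(x) = Π_λ (x − λ)^{k_λ}
where k_λ is the size of the *largest* Jordan block for λ (equivalently, the smallest k with (A − λI)^k v = 0 for every generalised eigenvector v of λ).

  λ = 1: largest Jordan block has size 3, contributing (x − 1)^3

So m_A(x) = (x - 1)^3 = x^3 - 3*x^2 + 3*x - 1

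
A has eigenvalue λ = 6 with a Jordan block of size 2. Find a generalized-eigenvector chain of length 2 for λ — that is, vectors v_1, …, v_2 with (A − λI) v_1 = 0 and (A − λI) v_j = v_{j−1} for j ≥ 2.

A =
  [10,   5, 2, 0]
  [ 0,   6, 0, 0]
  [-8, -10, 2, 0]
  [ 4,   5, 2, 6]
A Jordan chain for λ = 6 of length 2:
v_1 = (4, 0, -8, 4)ᵀ
v_2 = (1, 0, 0, 0)ᵀ

Let N = A − (6)·I. We want v_2 with N^2 v_2 = 0 but N^1 v_2 ≠ 0; then v_{j-1} := N · v_j for j = 2, …, 2.

Pick v_2 = (1, 0, 0, 0)ᵀ.
Then v_1 = N · v_2 = (4, 0, -8, 4)ᵀ.

Sanity check: (A − (6)·I) v_1 = (0, 0, 0, 0)ᵀ = 0. ✓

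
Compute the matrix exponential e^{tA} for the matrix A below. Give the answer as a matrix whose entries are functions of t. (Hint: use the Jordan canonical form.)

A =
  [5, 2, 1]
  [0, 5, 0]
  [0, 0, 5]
e^{tA} =
  [exp(5*t), 2*t*exp(5*t), t*exp(5*t)]
  [0, exp(5*t), 0]
  [0, 0, exp(5*t)]

Strategy: write A = P · J · P⁻¹ where J is a Jordan canonical form, so e^{tA} = P · e^{tJ} · P⁻¹, and e^{tJ} can be computed block-by-block.

A has Jordan form
J =
  [5, 1, 0]
  [0, 5, 0]
  [0, 0, 5]
(up to reordering of blocks).

Per-block formulas:
  For a 2×2 Jordan block J_2(5): exp(t · J_2(5)) = e^(5t)·(I + t·N), where N is the 2×2 nilpotent shift.
  For a 1×1 block at λ = 5: exp(t · [5]) = [e^(5t)].

After assembling e^{tJ} and conjugating by P, we get:

e^{tA} =
  [exp(5*t), 2*t*exp(5*t), t*exp(5*t)]
  [0, exp(5*t), 0]
  [0, 0, exp(5*t)]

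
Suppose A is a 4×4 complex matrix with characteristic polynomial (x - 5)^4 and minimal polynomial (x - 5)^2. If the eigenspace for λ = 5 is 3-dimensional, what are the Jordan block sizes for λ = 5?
Block sizes for λ = 5: [2, 1, 1]

Step 1 — from the characteristic polynomial, algebraic multiplicity of λ = 5 is 4. From dim ker(A − (5)·I) = 3, there are exactly 3 Jordan blocks for λ = 5.
Step 2 — from the minimal polynomial, the factor (x − 5)^2 tells us the largest block for λ = 5 has size 2.
Step 3 — with total size 4, 3 blocks, and largest block 2, the block sizes (in nonincreasing order) are [2, 1, 1].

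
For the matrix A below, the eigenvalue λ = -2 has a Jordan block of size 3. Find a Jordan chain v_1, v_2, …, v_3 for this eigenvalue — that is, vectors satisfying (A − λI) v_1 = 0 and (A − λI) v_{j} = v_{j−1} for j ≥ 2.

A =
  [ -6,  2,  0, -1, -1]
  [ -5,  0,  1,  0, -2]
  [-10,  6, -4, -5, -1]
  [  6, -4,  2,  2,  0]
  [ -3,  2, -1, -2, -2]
A Jordan chain for λ = -2 of length 3:
v_1 = (3, 6, 3, 0, 0)ᵀ
v_2 = (-4, -5, -10, 6, -3)ᵀ
v_3 = (1, 0, 0, 0, 0)ᵀ

Let N = A − (-2)·I. We want v_3 with N^3 v_3 = 0 but N^2 v_3 ≠ 0; then v_{j-1} := N · v_j for j = 3, …, 2.

Pick v_3 = (1, 0, 0, 0, 0)ᵀ.
Then v_2 = N · v_3 = (-4, -5, -10, 6, -3)ᵀ.
Then v_1 = N · v_2 = (3, 6, 3, 0, 0)ᵀ.

Sanity check: (A − (-2)·I) v_1 = (0, 0, 0, 0, 0)ᵀ = 0. ✓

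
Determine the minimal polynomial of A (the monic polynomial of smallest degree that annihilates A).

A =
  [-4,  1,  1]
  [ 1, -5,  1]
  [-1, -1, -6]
x^3 + 15*x^2 + 75*x + 125

The characteristic polynomial is χ_A(x) = (x + 5)^3, so the eigenvalues are known. The minimal polynomial is
  m_A(x) = Π_λ (x − λ)^{k_λ}
where k_λ is the size of the *largest* Jordan block for λ (equivalently, the smallest k with (A − λI)^k v = 0 for every generalised eigenvector v of λ).

  λ = -5: largest Jordan block has size 3, contributing (x + 5)^3

So m_A(x) = (x + 5)^3 = x^3 + 15*x^2 + 75*x + 125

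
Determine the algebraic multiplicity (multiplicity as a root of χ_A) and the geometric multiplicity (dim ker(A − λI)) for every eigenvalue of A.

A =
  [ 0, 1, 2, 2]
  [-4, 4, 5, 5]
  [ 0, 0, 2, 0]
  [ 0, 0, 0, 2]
λ = 2: alg = 4, geom = 2

Step 1 — factor the characteristic polynomial to read off the algebraic multiplicities:
  χ_A(x) = (x - 2)^4

Step 2 — compute geometric multiplicities via the rank-nullity identity g(λ) = n − rank(A − λI):
  rank(A − (2)·I) = 2, so dim ker(A − (2)·I) = n − 2 = 2

Summary:
  λ = 2: algebraic multiplicity = 4, geometric multiplicity = 2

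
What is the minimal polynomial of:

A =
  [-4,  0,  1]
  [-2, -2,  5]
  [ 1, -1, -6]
x^3 + 12*x^2 + 48*x + 64

The characteristic polynomial is χ_A(x) = (x + 4)^3, so the eigenvalues are known. The minimal polynomial is
  m_A(x) = Π_λ (x − λ)^{k_λ}
where k_λ is the size of the *largest* Jordan block for λ (equivalently, the smallest k with (A − λI)^k v = 0 for every generalised eigenvector v of λ).

  λ = -4: largest Jordan block has size 3, contributing (x + 4)^3

So m_A(x) = (x + 4)^3 = x^3 + 12*x^2 + 48*x + 64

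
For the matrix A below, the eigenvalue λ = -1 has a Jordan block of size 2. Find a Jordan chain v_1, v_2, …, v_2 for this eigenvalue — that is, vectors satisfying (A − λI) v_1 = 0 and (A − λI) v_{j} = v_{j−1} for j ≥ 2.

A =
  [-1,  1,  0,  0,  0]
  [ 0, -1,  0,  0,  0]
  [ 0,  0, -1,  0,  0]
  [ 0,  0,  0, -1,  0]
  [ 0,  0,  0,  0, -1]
A Jordan chain for λ = -1 of length 2:
v_1 = (1, 0, 0, 0, 0)ᵀ
v_2 = (0, 1, 0, 0, 0)ᵀ

Let N = A − (-1)·I. We want v_2 with N^2 v_2 = 0 but N^1 v_2 ≠ 0; then v_{j-1} := N · v_j for j = 2, …, 2.

Pick v_2 = (0, 1, 0, 0, 0)ᵀ.
Then v_1 = N · v_2 = (1, 0, 0, 0, 0)ᵀ.

Sanity check: (A − (-1)·I) v_1 = (0, 0, 0, 0, 0)ᵀ = 0. ✓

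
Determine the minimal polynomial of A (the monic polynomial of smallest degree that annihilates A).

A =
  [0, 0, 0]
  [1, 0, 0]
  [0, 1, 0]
x^3

The characteristic polynomial is χ_A(x) = x^3, so the eigenvalues are known. The minimal polynomial is
  m_A(x) = Π_λ (x − λ)^{k_λ}
where k_λ is the size of the *largest* Jordan block for λ (equivalently, the smallest k with (A − λI)^k v = 0 for every generalised eigenvector v of λ).

  λ = 0: largest Jordan block has size 3, contributing (x − 0)^3

So m_A(x) = x^3 = x^3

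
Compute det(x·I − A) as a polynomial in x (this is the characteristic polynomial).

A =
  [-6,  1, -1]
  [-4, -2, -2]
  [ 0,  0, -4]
x^3 + 12*x^2 + 48*x + 64

Expanding det(x·I − A) (e.g. by cofactor expansion or by noting that A is similar to its Jordan form J, which has the same characteristic polynomial as A) gives
  χ_A(x) = x^3 + 12*x^2 + 48*x + 64
which factors as (x + 4)^3. The eigenvalues (with algebraic multiplicities) are λ = -4 with multiplicity 3.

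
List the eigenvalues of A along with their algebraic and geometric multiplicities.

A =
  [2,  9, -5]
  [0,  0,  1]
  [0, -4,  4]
λ = 2: alg = 3, geom = 1

Step 1 — factor the characteristic polynomial to read off the algebraic multiplicities:
  χ_A(x) = (x - 2)^3

Step 2 — compute geometric multiplicities via the rank-nullity identity g(λ) = n − rank(A − λI):
  rank(A − (2)·I) = 2, so dim ker(A − (2)·I) = n − 2 = 1

Summary:
  λ = 2: algebraic multiplicity = 3, geometric multiplicity = 1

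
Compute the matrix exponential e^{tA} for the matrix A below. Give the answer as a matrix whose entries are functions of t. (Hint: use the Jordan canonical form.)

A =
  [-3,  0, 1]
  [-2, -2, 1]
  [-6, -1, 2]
e^{tA} =
  [-t^2*exp(-t) - 2*t*exp(-t) + exp(-t), -t^2*exp(-t)/2, t^2*exp(-t)/2 + t*exp(-t)]
  [-2*t*exp(-t), -t*exp(-t) + exp(-t), t*exp(-t)]
  [-2*t^2*exp(-t) - 6*t*exp(-t), -t^2*exp(-t) - t*exp(-t), t^2*exp(-t) + 3*t*exp(-t) + exp(-t)]

Strategy: write A = P · J · P⁻¹ where J is a Jordan canonical form, so e^{tA} = P · e^{tJ} · P⁻¹, and e^{tJ} can be computed block-by-block.

A has Jordan form
J =
  [-1,  1,  0]
  [ 0, -1,  1]
  [ 0,  0, -1]
(up to reordering of blocks).

Per-block formulas:
  For a 3×3 Jordan block J_3(-1): exp(t · J_3(-1)) = e^(-1t)·(I + t·N + (t^2/2)·N^2), where N is the 3×3 nilpotent shift.

After assembling e^{tJ} and conjugating by P, we get:

e^{tA} =
  [-t^2*exp(-t) - 2*t*exp(-t) + exp(-t), -t^2*exp(-t)/2, t^2*exp(-t)/2 + t*exp(-t)]
  [-2*t*exp(-t), -t*exp(-t) + exp(-t), t*exp(-t)]
  [-2*t^2*exp(-t) - 6*t*exp(-t), -t^2*exp(-t) - t*exp(-t), t^2*exp(-t) + 3*t*exp(-t) + exp(-t)]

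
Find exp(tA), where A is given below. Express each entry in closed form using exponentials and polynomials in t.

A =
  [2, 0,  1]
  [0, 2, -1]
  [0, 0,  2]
e^{tA} =
  [exp(2*t), 0, t*exp(2*t)]
  [0, exp(2*t), -t*exp(2*t)]
  [0, 0, exp(2*t)]

Strategy: write A = P · J · P⁻¹ where J is a Jordan canonical form, so e^{tA} = P · e^{tJ} · P⁻¹, and e^{tJ} can be computed block-by-block.

A has Jordan form
J =
  [2, 1, 0]
  [0, 2, 0]
  [0, 0, 2]
(up to reordering of blocks).

Per-block formulas:
  For a 1×1 block at λ = 2: exp(t · [2]) = [e^(2t)].
  For a 2×2 Jordan block J_2(2): exp(t · J_2(2)) = e^(2t)·(I + t·N), where N is the 2×2 nilpotent shift.

After assembling e^{tJ} and conjugating by P, we get:

e^{tA} =
  [exp(2*t), 0, t*exp(2*t)]
  [0, exp(2*t), -t*exp(2*t)]
  [0, 0, exp(2*t)]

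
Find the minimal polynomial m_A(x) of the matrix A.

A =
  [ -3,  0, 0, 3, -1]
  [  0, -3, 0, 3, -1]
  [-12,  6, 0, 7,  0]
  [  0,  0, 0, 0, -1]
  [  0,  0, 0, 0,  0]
x^4 + 3*x^3

The characteristic polynomial is χ_A(x) = x^3*(x + 3)^2, so the eigenvalues are known. The minimal polynomial is
  m_A(x) = Π_λ (x − λ)^{k_λ}
where k_λ is the size of the *largest* Jordan block for λ (equivalently, the smallest k with (A − λI)^k v = 0 for every generalised eigenvector v of λ).

  λ = -3: largest Jordan block has size 1, contributing (x + 3)
  λ = 0: largest Jordan block has size 3, contributing (x − 0)^3

So m_A(x) = x^3*(x + 3) = x^4 + 3*x^3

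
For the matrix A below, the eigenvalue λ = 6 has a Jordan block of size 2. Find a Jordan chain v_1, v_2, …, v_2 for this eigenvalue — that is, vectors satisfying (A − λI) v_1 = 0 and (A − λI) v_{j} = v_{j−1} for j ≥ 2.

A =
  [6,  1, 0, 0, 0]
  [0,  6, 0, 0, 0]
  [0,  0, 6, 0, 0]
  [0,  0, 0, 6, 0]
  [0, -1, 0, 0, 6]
A Jordan chain for λ = 6 of length 2:
v_1 = (1, 0, 0, 0, -1)ᵀ
v_2 = (0, 1, 0, 0, 0)ᵀ

Let N = A − (6)·I. We want v_2 with N^2 v_2 = 0 but N^1 v_2 ≠ 0; then v_{j-1} := N · v_j for j = 2, …, 2.

Pick v_2 = (0, 1, 0, 0, 0)ᵀ.
Then v_1 = N · v_2 = (1, 0, 0, 0, -1)ᵀ.

Sanity check: (A − (6)·I) v_1 = (0, 0, 0, 0, 0)ᵀ = 0. ✓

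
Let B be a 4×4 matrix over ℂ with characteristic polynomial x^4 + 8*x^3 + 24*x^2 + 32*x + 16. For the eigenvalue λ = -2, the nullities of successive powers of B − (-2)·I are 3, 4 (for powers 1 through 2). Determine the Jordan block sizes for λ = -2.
Block sizes for λ = -2: [2, 1, 1]

From the dimensions of kernels of powers, the number of Jordan blocks of size at least j is d_j − d_{j−1} where d_j = dim ker(N^j) (with d_0 = 0). Computing the differences gives [3, 1].
The number of blocks of size exactly k is (#blocks of size ≥ k) − (#blocks of size ≥ k + 1), so the partition is: 2 block(s) of size 1, 1 block(s) of size 2.
In nonincreasing order the block sizes are [2, 1, 1].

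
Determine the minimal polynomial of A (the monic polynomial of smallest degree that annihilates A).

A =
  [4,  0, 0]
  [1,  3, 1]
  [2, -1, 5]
x^3 - 12*x^2 + 48*x - 64

The characteristic polynomial is χ_A(x) = (x - 4)^3, so the eigenvalues are known. The minimal polynomial is
  m_A(x) = Π_λ (x − λ)^{k_λ}
where k_λ is the size of the *largest* Jordan block for λ (equivalently, the smallest k with (A − λI)^k v = 0 for every generalised eigenvector v of λ).

  λ = 4: largest Jordan block has size 3, contributing (x − 4)^3

So m_A(x) = (x - 4)^3 = x^3 - 12*x^2 + 48*x - 64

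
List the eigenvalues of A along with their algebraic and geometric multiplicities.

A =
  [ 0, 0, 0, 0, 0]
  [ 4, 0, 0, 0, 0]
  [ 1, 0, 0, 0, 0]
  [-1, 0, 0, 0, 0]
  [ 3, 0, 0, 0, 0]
λ = 0: alg = 5, geom = 4

Step 1 — factor the characteristic polynomial to read off the algebraic multiplicities:
  χ_A(x) = x^5

Step 2 — compute geometric multiplicities via the rank-nullity identity g(λ) = n − rank(A − λI):
  rank(A − (0)·I) = 1, so dim ker(A − (0)·I) = n − 1 = 4

Summary:
  λ = 0: algebraic multiplicity = 5, geometric multiplicity = 4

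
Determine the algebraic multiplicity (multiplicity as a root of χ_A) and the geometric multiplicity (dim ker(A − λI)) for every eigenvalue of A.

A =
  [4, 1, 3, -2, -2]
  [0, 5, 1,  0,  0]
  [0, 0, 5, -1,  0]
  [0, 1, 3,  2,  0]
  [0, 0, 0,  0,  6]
λ = 4: alg = 4, geom = 2; λ = 6: alg = 1, geom = 1

Step 1 — factor the characteristic polynomial to read off the algebraic multiplicities:
  χ_A(x) = (x - 6)*(x - 4)^4

Step 2 — compute geometric multiplicities via the rank-nullity identity g(λ) = n − rank(A − λI):
  rank(A − (4)·I) = 3, so dim ker(A − (4)·I) = n − 3 = 2
  rank(A − (6)·I) = 4, so dim ker(A − (6)·I) = n − 4 = 1

Summary:
  λ = 4: algebraic multiplicity = 4, geometric multiplicity = 2
  λ = 6: algebraic multiplicity = 1, geometric multiplicity = 1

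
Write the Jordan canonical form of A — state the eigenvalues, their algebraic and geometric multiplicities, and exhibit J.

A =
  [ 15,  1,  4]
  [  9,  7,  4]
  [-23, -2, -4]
J_3(6)

The characteristic polynomial is
  det(x·I − A) = x^3 - 18*x^2 + 108*x - 216 = (x - 6)^3

Eigenvalues and multiplicities (the geometric multiplicity of λ is n − rank(A − λI), which equals the number of Jordan blocks for λ):
  λ = 6: algebraic multiplicity = 3, geometric multiplicity = 1

Determining the block sizes for each eigenvalue:
  λ = 6: one block (gm = 1), so the single block has size am = 3 → block sizes [3]

Assembling the blocks gives a Jordan form
J =
  [6, 1, 0]
  [0, 6, 1]
  [0, 0, 6]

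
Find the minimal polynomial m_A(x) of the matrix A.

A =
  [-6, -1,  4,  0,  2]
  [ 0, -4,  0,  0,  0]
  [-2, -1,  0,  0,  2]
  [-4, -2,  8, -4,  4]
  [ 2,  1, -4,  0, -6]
x^2 + 8*x + 16

The characteristic polynomial is χ_A(x) = (x + 4)^5, so the eigenvalues are known. The minimal polynomial is
  m_A(x) = Π_λ (x − λ)^{k_λ}
where k_λ is the size of the *largest* Jordan block for λ (equivalently, the smallest k with (A − λI)^k v = 0 for every generalised eigenvector v of λ).

  λ = -4: largest Jordan block has size 2, contributing (x + 4)^2

So m_A(x) = (x + 4)^2 = x^2 + 8*x + 16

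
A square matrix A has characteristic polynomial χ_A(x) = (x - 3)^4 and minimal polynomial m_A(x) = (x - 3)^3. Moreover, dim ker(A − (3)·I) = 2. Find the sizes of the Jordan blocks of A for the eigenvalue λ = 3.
Block sizes for λ = 3: [3, 1]

Step 1 — from the characteristic polynomial, algebraic multiplicity of λ = 3 is 4. From dim ker(A − (3)·I) = 2, there are exactly 2 Jordan blocks for λ = 3.
Step 2 — from the minimal polynomial, the factor (x − 3)^3 tells us the largest block for λ = 3 has size 3.
Step 3 — with total size 4, 2 blocks, and largest block 3, the block sizes (in nonincreasing order) are [3, 1].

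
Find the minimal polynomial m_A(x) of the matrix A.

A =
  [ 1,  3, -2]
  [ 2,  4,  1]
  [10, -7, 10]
x^3 - 15*x^2 + 75*x - 125

The characteristic polynomial is χ_A(x) = (x - 5)^3, so the eigenvalues are known. The minimal polynomial is
  m_A(x) = Π_λ (x − λ)^{k_λ}
where k_λ is the size of the *largest* Jordan block for λ (equivalently, the smallest k with (A − λI)^k v = 0 for every generalised eigenvector v of λ).

  λ = 5: largest Jordan block has size 3, contributing (x − 5)^3

So m_A(x) = (x - 5)^3 = x^3 - 15*x^2 + 75*x - 125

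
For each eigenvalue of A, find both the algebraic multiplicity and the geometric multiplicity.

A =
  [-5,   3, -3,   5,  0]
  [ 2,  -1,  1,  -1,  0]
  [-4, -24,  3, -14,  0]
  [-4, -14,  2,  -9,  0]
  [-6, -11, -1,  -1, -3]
λ = -3: alg = 5, geom = 3

Step 1 — factor the characteristic polynomial to read off the algebraic multiplicities:
  χ_A(x) = (x + 3)^5

Step 2 — compute geometric multiplicities via the rank-nullity identity g(λ) = n − rank(A − λI):
  rank(A − (-3)·I) = 2, so dim ker(A − (-3)·I) = n − 2 = 3

Summary:
  λ = -3: algebraic multiplicity = 5, geometric multiplicity = 3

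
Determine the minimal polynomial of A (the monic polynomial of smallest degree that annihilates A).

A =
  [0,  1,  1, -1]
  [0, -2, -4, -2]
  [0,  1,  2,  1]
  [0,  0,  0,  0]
x^3

The characteristic polynomial is χ_A(x) = x^4, so the eigenvalues are known. The minimal polynomial is
  m_A(x) = Π_λ (x − λ)^{k_λ}
where k_λ is the size of the *largest* Jordan block for λ (equivalently, the smallest k with (A − λI)^k v = 0 for every generalised eigenvector v of λ).

  λ = 0: largest Jordan block has size 3, contributing (x − 0)^3

So m_A(x) = x^3 = x^3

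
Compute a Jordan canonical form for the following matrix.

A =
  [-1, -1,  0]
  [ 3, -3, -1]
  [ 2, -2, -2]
J_3(-2)

The characteristic polynomial is
  det(x·I − A) = x^3 + 6*x^2 + 12*x + 8 = (x + 2)^3

Eigenvalues and multiplicities (the geometric multiplicity of λ is n − rank(A − λI), which equals the number of Jordan blocks for λ):
  λ = -2: algebraic multiplicity = 3, geometric multiplicity = 1

Determining the block sizes for each eigenvalue:
  λ = -2: one block (gm = 1), so the single block has size am = 3 → block sizes [3]

Assembling the blocks gives a Jordan form
J =
  [-2,  1,  0]
  [ 0, -2,  1]
  [ 0,  0, -2]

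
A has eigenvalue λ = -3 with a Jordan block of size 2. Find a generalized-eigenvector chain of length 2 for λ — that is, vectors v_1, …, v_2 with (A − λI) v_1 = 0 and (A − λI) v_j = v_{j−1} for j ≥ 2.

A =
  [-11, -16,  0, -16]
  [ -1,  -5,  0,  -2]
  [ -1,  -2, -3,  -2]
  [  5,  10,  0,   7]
A Jordan chain for λ = -3 of length 2:
v_1 = (-8, -1, -1, 5)ᵀ
v_2 = (1, 0, 0, 0)ᵀ

Let N = A − (-3)·I. We want v_2 with N^2 v_2 = 0 but N^1 v_2 ≠ 0; then v_{j-1} := N · v_j for j = 2, …, 2.

Pick v_2 = (1, 0, 0, 0)ᵀ.
Then v_1 = N · v_2 = (-8, -1, -1, 5)ᵀ.

Sanity check: (A − (-3)·I) v_1 = (0, 0, 0, 0)ᵀ = 0. ✓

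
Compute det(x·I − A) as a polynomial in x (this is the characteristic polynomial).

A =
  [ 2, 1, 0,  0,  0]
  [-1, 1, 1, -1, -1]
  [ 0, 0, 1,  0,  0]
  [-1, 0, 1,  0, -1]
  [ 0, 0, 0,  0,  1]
x^5 - 5*x^4 + 10*x^3 - 10*x^2 + 5*x - 1

Expanding det(x·I − A) (e.g. by cofactor expansion or by noting that A is similar to its Jordan form J, which has the same characteristic polynomial as A) gives
  χ_A(x) = x^5 - 5*x^4 + 10*x^3 - 10*x^2 + 5*x - 1
which factors as (x - 1)^5. The eigenvalues (with algebraic multiplicities) are λ = 1 with multiplicity 5.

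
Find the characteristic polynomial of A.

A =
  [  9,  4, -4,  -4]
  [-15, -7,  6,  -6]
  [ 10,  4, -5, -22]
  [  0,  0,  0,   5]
x^4 - 2*x^3 - 12*x^2 - 14*x - 5

Expanding det(x·I − A) (e.g. by cofactor expansion or by noting that A is similar to its Jordan form J, which has the same characteristic polynomial as A) gives
  χ_A(x) = x^4 - 2*x^3 - 12*x^2 - 14*x - 5
which factors as (x - 5)*(x + 1)^3. The eigenvalues (with algebraic multiplicities) are λ = -1 with multiplicity 3, λ = 5 with multiplicity 1.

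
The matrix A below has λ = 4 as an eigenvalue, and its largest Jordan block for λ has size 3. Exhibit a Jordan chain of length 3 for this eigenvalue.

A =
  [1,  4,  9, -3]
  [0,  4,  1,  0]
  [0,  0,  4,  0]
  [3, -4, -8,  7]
A Jordan chain for λ = 4 of length 3:
v_1 = (1, 0, 0, -1)ᵀ
v_2 = (9, 1, 0, -8)ᵀ
v_3 = (0, 0, 1, 0)ᵀ

Let N = A − (4)·I. We want v_3 with N^3 v_3 = 0 but N^2 v_3 ≠ 0; then v_{j-1} := N · v_j for j = 3, …, 2.

Pick v_3 = (0, 0, 1, 0)ᵀ.
Then v_2 = N · v_3 = (9, 1, 0, -8)ᵀ.
Then v_1 = N · v_2 = (1, 0, 0, -1)ᵀ.

Sanity check: (A − (4)·I) v_1 = (0, 0, 0, 0)ᵀ = 0. ✓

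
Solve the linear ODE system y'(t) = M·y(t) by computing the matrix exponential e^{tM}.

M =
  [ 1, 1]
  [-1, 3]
e^{tM} =
  [-t*exp(2*t) + exp(2*t), t*exp(2*t)]
  [-t*exp(2*t), t*exp(2*t) + exp(2*t)]

Strategy: write M = P · J · P⁻¹ where J is a Jordan canonical form, so e^{tM} = P · e^{tJ} · P⁻¹, and e^{tJ} can be computed block-by-block.

M has Jordan form
J =
  [2, 1]
  [0, 2]
(up to reordering of blocks).

Per-block formulas:
  For a 2×2 Jordan block J_2(2): exp(t · J_2(2)) = e^(2t)·(I + t·N), where N is the 2×2 nilpotent shift.

After assembling e^{tJ} and conjugating by P, we get:

e^{tM} =
  [-t*exp(2*t) + exp(2*t), t*exp(2*t)]
  [-t*exp(2*t), t*exp(2*t) + exp(2*t)]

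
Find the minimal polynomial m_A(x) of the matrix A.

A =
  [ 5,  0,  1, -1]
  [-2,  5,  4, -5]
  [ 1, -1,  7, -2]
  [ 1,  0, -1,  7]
x^3 - 18*x^2 + 108*x - 216

The characteristic polynomial is χ_A(x) = (x - 6)^4, so the eigenvalues are known. The minimal polynomial is
  m_A(x) = Π_λ (x − λ)^{k_λ}
where k_λ is the size of the *largest* Jordan block for λ (equivalently, the smallest k with (A − λI)^k v = 0 for every generalised eigenvector v of λ).

  λ = 6: largest Jordan block has size 3, contributing (x − 6)^3

So m_A(x) = (x - 6)^3 = x^3 - 18*x^2 + 108*x - 216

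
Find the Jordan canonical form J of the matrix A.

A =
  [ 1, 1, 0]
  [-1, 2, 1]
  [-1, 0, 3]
J_3(2)

The characteristic polynomial is
  det(x·I − A) = x^3 - 6*x^2 + 12*x - 8 = (x - 2)^3

Eigenvalues and multiplicities (the geometric multiplicity of λ is n − rank(A − λI), which equals the number of Jordan blocks for λ):
  λ = 2: algebraic multiplicity = 3, geometric multiplicity = 1

Determining the block sizes for each eigenvalue:
  λ = 2: one block (gm = 1), so the single block has size am = 3 → block sizes [3]

Assembling the blocks gives a Jordan form
J =
  [2, 1, 0]
  [0, 2, 1]
  [0, 0, 2]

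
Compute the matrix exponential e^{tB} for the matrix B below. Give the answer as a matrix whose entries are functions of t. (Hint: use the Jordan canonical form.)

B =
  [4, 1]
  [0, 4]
e^{tB} =
  [exp(4*t), t*exp(4*t)]
  [0, exp(4*t)]

Strategy: write B = P · J · P⁻¹ where J is a Jordan canonical form, so e^{tB} = P · e^{tJ} · P⁻¹, and e^{tJ} can be computed block-by-block.

B has Jordan form
J =
  [4, 1]
  [0, 4]
(up to reordering of blocks).

Per-block formulas:
  For a 2×2 Jordan block J_2(4): exp(t · J_2(4)) = e^(4t)·(I + t·N), where N is the 2×2 nilpotent shift.

After assembling e^{tJ} and conjugating by P, we get:

e^{tB} =
  [exp(4*t), t*exp(4*t)]
  [0, exp(4*t)]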